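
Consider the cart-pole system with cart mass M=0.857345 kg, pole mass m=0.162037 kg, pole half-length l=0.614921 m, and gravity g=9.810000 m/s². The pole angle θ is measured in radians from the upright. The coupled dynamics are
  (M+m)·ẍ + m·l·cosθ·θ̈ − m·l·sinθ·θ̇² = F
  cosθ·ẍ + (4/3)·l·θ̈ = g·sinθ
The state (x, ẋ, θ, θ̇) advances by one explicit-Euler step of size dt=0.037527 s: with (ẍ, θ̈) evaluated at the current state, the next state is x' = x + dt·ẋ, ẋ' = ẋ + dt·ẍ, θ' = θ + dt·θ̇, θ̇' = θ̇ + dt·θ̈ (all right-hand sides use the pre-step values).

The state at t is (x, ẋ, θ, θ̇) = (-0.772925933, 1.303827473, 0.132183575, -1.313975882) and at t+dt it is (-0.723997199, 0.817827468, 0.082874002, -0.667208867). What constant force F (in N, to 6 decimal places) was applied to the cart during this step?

ẍ = (ẋ'−ẋ)/dt = (0.817827468−1.303827473)/0.037527 = -12.950676
θ̈ = (θ̇'−θ̇)/dt = (-0.667208867−-1.313975882)/0.037527 = 17.234711
sinθ=0.131799, cosθ=0.991276
F = (M+m)·ẍ + m·l·cosθ·θ̈ − m·l·sinθ·θ̇² = -13.201686 + 1.702285 − 0.022674 = -11.522074

F = -11.522074 N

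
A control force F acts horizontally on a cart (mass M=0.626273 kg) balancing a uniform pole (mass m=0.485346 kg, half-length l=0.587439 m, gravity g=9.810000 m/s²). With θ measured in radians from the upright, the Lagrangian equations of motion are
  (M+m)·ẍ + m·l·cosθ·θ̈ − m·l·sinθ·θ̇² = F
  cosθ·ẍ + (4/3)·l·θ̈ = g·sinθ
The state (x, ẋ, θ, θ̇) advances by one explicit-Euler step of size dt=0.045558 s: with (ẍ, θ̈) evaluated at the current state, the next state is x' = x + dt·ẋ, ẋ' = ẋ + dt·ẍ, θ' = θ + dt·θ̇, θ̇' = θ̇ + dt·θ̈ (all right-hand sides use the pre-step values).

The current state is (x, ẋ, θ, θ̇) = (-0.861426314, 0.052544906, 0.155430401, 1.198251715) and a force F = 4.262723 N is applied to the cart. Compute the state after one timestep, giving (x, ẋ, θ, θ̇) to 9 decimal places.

(-0.859032473, 0.280232204, 0.210020353, 0.999393221)

sinθ=0.154805326, cosθ=0.987944994
temp = (F + m·l·θ̇²·sinθ)/(M+m) = (4.262723 + 0.063371830)/1.111619 = 3.891706448
θ̈ = (g·sinθ − cosθ·temp)/(l·(4/3 − m·cos²θ/(M+m))) = -4.364952241
ẍ = temp − m·l·θ̈·cosθ/(M+m) = 4.997745676
Euler: x'=-0.861426314+0.045558·0.052544906=-0.859032473, ẋ'=0.052544906+0.045558·4.997745676=0.280232204
       θ'=0.155430401+0.045558·1.198251715=0.210020353, θ̇'=1.198251715+0.045558·-4.364952241=0.999393221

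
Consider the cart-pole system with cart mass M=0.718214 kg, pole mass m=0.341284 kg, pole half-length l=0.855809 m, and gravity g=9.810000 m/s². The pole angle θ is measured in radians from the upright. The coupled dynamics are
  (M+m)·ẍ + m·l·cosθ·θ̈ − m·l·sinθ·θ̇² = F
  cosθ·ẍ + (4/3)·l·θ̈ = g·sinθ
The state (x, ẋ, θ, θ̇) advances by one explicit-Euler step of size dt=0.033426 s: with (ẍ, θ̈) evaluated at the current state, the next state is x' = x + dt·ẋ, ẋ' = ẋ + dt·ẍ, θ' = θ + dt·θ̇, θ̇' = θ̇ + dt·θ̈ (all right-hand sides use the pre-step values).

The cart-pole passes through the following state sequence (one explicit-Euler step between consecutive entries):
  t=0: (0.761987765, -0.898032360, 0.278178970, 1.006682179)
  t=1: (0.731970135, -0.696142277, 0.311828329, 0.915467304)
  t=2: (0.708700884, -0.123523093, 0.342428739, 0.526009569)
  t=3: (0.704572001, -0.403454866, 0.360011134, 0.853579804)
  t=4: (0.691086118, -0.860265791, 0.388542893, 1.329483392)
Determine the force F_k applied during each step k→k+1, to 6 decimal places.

step 0→1:
  ẍ = (ẋ'−ẋ)/dt = (-0.696142277−-0.898032360)/0.033426 = 6.039912
  θ̈ = (θ̇'−θ̇)/dt = (0.915467304−1.006682179)/0.033426 = -2.728860
  sinθ=0.274605, cosθ=0.961557
  F = (M+m)·ẍ + m·l·cosθ·θ̈ − m·l·sinθ·θ̇² = 6.399274 + -0.766389 − 0.081280 = 5.551605
step 1→2:
  ẍ = (ẋ'−ẋ)/dt = (-0.123523093−-0.696142277)/0.033426 = 17.130951
  θ̈ = (θ̇'−θ̇)/dt = (0.526009569−0.915467304)/0.033426 = -11.651341
  sinθ=0.306799, cosθ=0.951774
  F = (M+m)·ẍ + m·l·cosθ·θ̈ − m·l·sinθ·θ̇² = 18.150209 + -3.238938 − 0.075099 = 14.836172
step 2→3:
  ẍ = (ẋ'−ẋ)/dt = (-0.403454866−-0.123523093)/0.033426 = -8.374672
  θ̈ = (θ̇'−θ̇)/dt = (0.853579804−0.526009569)/0.033426 = 9.799863
  sinθ=0.335776, cosθ=0.941942
  F = (M+m)·ẍ + m·l·cosθ·θ̈ − m·l·sinθ·θ̇² = -8.872948 + 2.696106 − 0.027135 = -6.203977
step 3→4:
  ẍ = (ẋ'−ẋ)/dt = (-0.860265791−-0.403454866)/0.033426 = -13.666335
  θ̈ = (θ̇'−θ̇)/dt = (1.329483392−0.853579804)/0.033426 = 14.237527
  sinθ=0.352285, cosθ=0.935893
  F = (M+m)·ẍ + m·l·cosθ·θ̈ − m·l·sinθ·θ̇² = -14.479455 + 3.891827 − 0.074968 = -10.662596

F_0 = 5.551605 N
F_1 = 14.836172 N
F_2 = -6.203977 N
F_3 = -10.662596 N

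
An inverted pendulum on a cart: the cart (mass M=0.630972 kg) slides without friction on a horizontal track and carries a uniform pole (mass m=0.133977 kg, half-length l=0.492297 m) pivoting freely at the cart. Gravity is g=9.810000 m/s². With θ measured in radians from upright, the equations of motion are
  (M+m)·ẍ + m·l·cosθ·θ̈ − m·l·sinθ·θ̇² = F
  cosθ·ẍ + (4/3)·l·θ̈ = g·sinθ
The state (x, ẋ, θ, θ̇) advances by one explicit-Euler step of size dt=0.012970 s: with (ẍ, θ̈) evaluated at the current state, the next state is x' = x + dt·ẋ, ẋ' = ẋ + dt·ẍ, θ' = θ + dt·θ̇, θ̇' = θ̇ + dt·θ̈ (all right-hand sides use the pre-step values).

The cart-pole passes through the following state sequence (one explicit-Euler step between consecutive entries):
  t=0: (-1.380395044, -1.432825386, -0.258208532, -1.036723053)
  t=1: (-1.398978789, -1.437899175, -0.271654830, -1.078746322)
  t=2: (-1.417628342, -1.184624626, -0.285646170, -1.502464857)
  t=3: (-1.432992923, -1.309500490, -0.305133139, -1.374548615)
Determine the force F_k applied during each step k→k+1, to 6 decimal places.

step 0→1:
  ẍ = (ẋ'−ẋ)/dt = (-1.437899175−-1.432825386)/0.012970 = -0.391194
  θ̈ = (θ̇'−θ̇)/dt = (-1.078746322−-1.036723053)/0.012970 = -3.240036
  sinθ=-0.255349, cosθ=0.966849
  F = (M+m)·ẍ + m·l·cosθ·θ̈ − m·l·sinθ·θ̇² = -0.299244 + -0.206617 − -0.018102 = -0.487759
step 1→2:
  ẍ = (ẋ'−ẋ)/dt = (-1.184624626−-1.437899175)/0.012970 = 19.527722
  θ̈ = (θ̇'−θ̇)/dt = (-1.502464857−-1.078746322)/0.012970 = -32.669124
  sinθ=-0.268326, cosθ=0.963328
  F = (M+m)·ẍ + m·l·cosθ·θ̈ − m·l·sinθ·θ̇² = 14.937711 + -2.075722 − -0.020595 = 12.882584
step 2→3:
  ẍ = (ẋ'−ẋ)/dt = (-1.309500490−-1.184624626)/0.012970 = -9.628054
  θ̈ = (θ̇'−θ̇)/dt = (-1.374548615−-1.502464857)/0.012970 = 9.862471
  sinθ=-0.281777, cosθ=0.959480
  F = (M+m)·ẍ + m·l·cosθ·θ̈ − m·l·sinθ·θ̇² = -7.364971 + 0.624136 − -0.041954 = -6.698881

F_0 = -0.487759 N
F_1 = 12.882584 N
F_2 = -6.698881 N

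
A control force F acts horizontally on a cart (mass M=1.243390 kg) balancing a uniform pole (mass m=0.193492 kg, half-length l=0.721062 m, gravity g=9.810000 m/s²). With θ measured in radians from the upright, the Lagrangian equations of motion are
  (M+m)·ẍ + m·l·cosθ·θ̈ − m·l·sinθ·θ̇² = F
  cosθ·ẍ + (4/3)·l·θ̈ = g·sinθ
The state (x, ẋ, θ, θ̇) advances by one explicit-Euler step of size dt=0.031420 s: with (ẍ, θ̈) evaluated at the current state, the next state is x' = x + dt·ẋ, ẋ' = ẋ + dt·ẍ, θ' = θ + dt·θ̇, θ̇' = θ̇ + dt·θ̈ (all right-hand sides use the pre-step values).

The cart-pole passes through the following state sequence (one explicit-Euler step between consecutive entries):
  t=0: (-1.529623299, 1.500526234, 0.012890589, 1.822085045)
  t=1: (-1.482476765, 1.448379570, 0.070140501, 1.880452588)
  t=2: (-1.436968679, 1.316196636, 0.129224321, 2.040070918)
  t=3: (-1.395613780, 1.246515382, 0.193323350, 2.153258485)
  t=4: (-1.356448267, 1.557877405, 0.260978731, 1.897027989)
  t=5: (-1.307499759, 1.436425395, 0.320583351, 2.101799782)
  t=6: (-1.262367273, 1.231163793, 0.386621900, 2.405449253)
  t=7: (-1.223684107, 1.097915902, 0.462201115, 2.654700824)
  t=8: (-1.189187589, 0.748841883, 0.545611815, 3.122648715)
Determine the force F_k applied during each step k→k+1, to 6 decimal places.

F_0 = -2.131555 N
F_1 = -5.372454 N
F_2 = -2.763036 N
F_3 = 12.998165 N
F_4 = -4.805235 N
F_5 = -8.301478 N
F_6 = -5.372915 N
F_7 = -14.542230 N

step 0→1:
  ẍ = (ẋ'−ẋ)/dt = (1.448379570−1.500526234)/0.031420 = -1.659665
  θ̈ = (θ̇'−θ̇)/dt = (1.880452588−1.822085045)/0.031420 = 1.857656
  sinθ=0.012890, cosθ=0.999917
  F = (M+m)·ẍ + m·l·cosθ·θ̈ − m·l·sinθ·θ̇² = -2.384742 + 0.259158 − 0.005971 = -2.131555
step 1→2:
  ẍ = (ẋ'−ẋ)/dt = (1.316196636−1.448379570)/0.031420 = -4.206968
  θ̈ = (θ̇'−θ̇)/dt = (2.040070918−1.880452588)/0.031420 = 5.080151
  sinθ=0.070083, cosθ=0.997541
  F = (M+m)·ẍ + m·l·cosθ·θ̈ − m·l·sinθ·θ̇² = -6.044917 + 0.707038 − 0.034576 = -5.372454
step 2→3:
  ẍ = (ẋ'−ẋ)/dt = (1.246515382−1.316196636)/0.031420 = -2.217736
  θ̈ = (θ̇'−θ̇)/dt = (2.153258485−2.040070918)/0.031420 = 3.602405
  sinθ=0.128865, cosθ=0.991662
  F = (M+m)·ẍ + m·l·cosθ·θ̈ − m·l·sinθ·θ̇² = -3.186624 + 0.498416 − 0.074827 = -2.763036
step 3→4:
  ẍ = (ẋ'−ẋ)/dt = (1.557877405−1.246515382)/0.031420 = 9.909676
  θ̈ = (θ̇'−θ̇)/dt = (1.897027989−2.153258485)/0.031420 = -8.155013
  sinθ=0.192121, cosθ=0.981371
  F = (M+m)·ẍ + m·l·cosθ·θ̈ − m·l·sinθ·θ̇² = 14.239035 + -1.116590 − 0.124281 = 12.998165
step 4→5:
  ẍ = (ẋ'−ẋ)/dt = (1.436425395−1.557877405)/0.031420 = -3.865436
  θ̈ = (θ̇'−θ̇)/dt = (2.101799782−1.897027989)/0.031420 = 6.517244
  sinθ=0.258026, cosθ=0.966138
  F = (M+m)·ẍ + m·l·cosθ·θ̈ − m·l·sinθ·θ̇² = -5.554176 + 0.878494 − 0.129553 = -4.805235
step 5→6:
  ẍ = (ẋ'−ẋ)/dt = (1.231163793−1.436425395)/0.031420 = -6.532833
  θ̈ = (θ̇'−θ̇)/dt = (2.405449253−2.101799782)/0.031420 = 9.664210
  sinθ=0.315120, cosθ=0.949052
  F = (M+m)·ẍ + m·l·cosθ·θ̈ − m·l·sinθ·θ̇² = -9.386910 + 1.279652 − 0.194220 = -8.301478
step 6→7:
  ẍ = (ẋ'−ẋ)/dt = (1.097915902−1.231163793)/0.031420 = -4.240862
  θ̈ = (θ̇'−θ̇)/dt = (2.654700824−2.405449253)/0.031420 = 7.932895
  sinθ=0.377062, cosθ=0.926188
  F = (M+m)·ẍ + m·l·cosθ·θ̈ − m·l·sinθ·θ̇² = -6.093619 + 1.025101 − 0.304397 = -5.372915
step 7→8:
  ẍ = (ẋ'−ẋ)/dt = (0.748841883−1.097915902)/0.031420 = -11.109931
  θ̈ = (θ̇'−θ̇)/dt = (3.122648715−2.654700824)/0.031420 = 14.893313
  sinθ=0.445919, cosθ=0.895073
  F = (M+m)·ẍ + m·l·cosθ·θ̈ − m·l·sinθ·θ̇² = -15.963659 + 1.859882 − 0.438453 = -14.542230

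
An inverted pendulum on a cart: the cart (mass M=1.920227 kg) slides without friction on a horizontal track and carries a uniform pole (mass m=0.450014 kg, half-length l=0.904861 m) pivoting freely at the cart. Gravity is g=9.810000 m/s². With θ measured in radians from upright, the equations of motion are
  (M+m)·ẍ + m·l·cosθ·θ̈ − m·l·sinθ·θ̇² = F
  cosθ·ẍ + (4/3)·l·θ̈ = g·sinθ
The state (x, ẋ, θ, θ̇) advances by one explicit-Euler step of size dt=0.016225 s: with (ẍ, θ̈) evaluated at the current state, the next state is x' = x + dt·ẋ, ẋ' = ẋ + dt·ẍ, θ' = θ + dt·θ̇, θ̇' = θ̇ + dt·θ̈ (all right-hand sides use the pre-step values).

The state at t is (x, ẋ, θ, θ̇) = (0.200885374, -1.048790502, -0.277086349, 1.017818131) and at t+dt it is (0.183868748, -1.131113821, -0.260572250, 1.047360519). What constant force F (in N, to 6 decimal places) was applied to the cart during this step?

ẍ = (ẋ'−ẋ)/dt = (-1.131113821−-1.048790502)/0.016225 = -5.073856
θ̈ = (θ̇'−θ̇)/dt = (1.047360519−1.017818131)/0.016225 = 1.820794
sinθ=-0.273554, cosθ=0.961857
F = (M+m)·ẍ + m·l·cosθ·θ̈ − m·l·sinθ·θ̇² = -12.026262 + 0.713147 − -0.115396 = -11.197719

F = -11.197719 N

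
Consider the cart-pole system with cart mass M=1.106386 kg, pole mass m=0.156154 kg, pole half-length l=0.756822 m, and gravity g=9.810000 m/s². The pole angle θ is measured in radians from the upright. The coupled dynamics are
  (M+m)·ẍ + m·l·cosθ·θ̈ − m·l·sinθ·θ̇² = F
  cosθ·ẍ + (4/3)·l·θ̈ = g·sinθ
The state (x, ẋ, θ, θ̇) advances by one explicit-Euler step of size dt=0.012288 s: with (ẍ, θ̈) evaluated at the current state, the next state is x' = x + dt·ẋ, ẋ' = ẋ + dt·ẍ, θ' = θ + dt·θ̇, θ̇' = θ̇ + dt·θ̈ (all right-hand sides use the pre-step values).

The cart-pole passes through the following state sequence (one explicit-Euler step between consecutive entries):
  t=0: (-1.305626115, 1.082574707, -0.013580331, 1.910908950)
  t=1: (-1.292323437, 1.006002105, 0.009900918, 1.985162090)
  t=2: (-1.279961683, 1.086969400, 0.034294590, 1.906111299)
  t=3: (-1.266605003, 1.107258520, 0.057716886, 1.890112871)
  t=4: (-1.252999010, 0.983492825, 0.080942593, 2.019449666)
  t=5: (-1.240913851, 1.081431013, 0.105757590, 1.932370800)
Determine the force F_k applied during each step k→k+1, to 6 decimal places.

F_0 = -7.147581 N
F_1 = 7.554196 N
F_2 = 1.916123 N
F_3 = -11.498921 N
F_4 = 9.189020 N

step 0→1:
  ẍ = (ẋ'−ẋ)/dt = (1.006002105−1.082574707)/0.012288 = -6.231494
  θ̈ = (θ̇'−θ̇)/dt = (1.985162090−1.910908950)/0.012288 = 6.042736
  sinθ=-0.013580, cosθ=0.999908
  F = (M+m)·ẍ + m·l·cosθ·θ̈ − m·l·sinθ·θ̇² = -7.867511 + 0.714069 − -0.005860 = -7.147581
step 1→2:
  ẍ = (ẋ'−ẋ)/dt = (1.086969400−1.006002105)/0.012288 = 6.589135
  θ̈ = (θ̇'−θ̇)/dt = (1.906111299−1.985162090)/0.012288 = -6.433170
  sinθ=0.009901, cosθ=0.999951
  F = (M+m)·ẍ + m·l·cosθ·θ̈ − m·l·sinθ·θ̇² = 8.319047 + -0.760240 − 0.004611 = 7.554196
step 2→3:
  ẍ = (ẋ'−ẋ)/dt = (1.107258520−1.086969400)/0.012288 = 1.651133
  θ̈ = (θ̇'−θ̇)/dt = (1.890112871−1.906111299)/0.012288 = -1.301955
  sinθ=0.034288, cosθ=0.999412
  F = (M+m)·ẍ + m·l·cosθ·θ̈ − m·l·sinθ·θ̇² = 2.084621 + -0.153776 − 0.014723 = 1.916123
step 3→4:
  ẍ = (ẋ'−ẋ)/dt = (0.983492825−1.107258520)/0.012288 = -10.072078
  θ̈ = (θ̇'−θ̇)/dt = (2.019449666−1.890112871)/0.012288 = 10.525455
  sinθ=0.057685, cosθ=0.998335
  F = (M+m)·ẍ + m·l·cosθ·θ̈ − m·l·sinθ·θ̇² = -12.716401 + 1.241835 − 0.024355 = -11.498921
step 4→5:
  ẍ = (ẋ'−ẋ)/dt = (1.081431013−0.983492825)/0.012288 = 7.970230
  θ̈ = (θ̇'−θ̇)/dt = (1.932370800−2.019449666)/0.012288 = -7.086496
  sinθ=0.080854, cosθ=0.996726
  F = (M+m)·ẍ + m·l·cosθ·θ̈ − m·l·sinθ·θ̇² = 10.062734 + -0.834746 − 0.038969 = 9.189020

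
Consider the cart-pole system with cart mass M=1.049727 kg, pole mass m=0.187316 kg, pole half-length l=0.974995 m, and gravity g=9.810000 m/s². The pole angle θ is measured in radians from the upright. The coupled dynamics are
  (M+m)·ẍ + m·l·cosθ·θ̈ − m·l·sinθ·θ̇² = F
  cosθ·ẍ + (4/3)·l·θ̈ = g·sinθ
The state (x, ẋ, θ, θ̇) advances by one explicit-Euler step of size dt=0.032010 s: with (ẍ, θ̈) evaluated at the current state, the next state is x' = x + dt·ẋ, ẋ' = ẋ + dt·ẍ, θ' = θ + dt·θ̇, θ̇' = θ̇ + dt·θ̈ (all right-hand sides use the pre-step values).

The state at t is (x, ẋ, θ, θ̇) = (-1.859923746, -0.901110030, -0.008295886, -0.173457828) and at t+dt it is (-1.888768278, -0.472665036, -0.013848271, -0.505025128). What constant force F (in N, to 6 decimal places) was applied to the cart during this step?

F = 14.665841 N

ẍ = (ẋ'−ẋ)/dt = (-0.472665036−-0.901110030)/0.032010 = 13.384723
θ̈ = (θ̇'−θ̇)/dt = (-0.505025128−-0.173457828)/0.032010 = -10.358241
sinθ=-0.008296, cosθ=0.999966
F = (M+m)·ẍ + m·l·cosθ·θ̈ − m·l·sinθ·θ̇² = 16.557478 + -1.891683 − -0.000046 = 14.665841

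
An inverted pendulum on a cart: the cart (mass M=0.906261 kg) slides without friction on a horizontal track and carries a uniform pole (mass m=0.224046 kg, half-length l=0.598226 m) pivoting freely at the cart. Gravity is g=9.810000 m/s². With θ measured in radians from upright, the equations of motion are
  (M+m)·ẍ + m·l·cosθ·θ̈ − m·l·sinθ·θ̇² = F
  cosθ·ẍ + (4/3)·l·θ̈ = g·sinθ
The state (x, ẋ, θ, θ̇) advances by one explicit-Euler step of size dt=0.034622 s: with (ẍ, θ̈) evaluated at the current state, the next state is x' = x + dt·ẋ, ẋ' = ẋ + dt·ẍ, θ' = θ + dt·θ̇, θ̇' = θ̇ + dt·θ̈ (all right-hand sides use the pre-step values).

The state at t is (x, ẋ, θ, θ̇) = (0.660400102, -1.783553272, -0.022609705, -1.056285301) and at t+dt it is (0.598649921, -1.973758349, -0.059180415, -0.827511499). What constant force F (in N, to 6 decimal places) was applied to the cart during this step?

F = -5.320846 N

ẍ = (ẋ'−ẋ)/dt = (-1.973758349−-1.783553272)/0.034622 = -5.493763
θ̈ = (θ̇'−θ̇)/dt = (-0.827511499−-1.056285301)/0.034622 = 6.607758
sinθ=-0.022608, cosθ=0.999744
F = (M+m)·ẍ + m·l·cosθ·θ̈ − m·l·sinθ·θ̇² = -6.209639 + 0.885412 − -0.003381 = -5.320846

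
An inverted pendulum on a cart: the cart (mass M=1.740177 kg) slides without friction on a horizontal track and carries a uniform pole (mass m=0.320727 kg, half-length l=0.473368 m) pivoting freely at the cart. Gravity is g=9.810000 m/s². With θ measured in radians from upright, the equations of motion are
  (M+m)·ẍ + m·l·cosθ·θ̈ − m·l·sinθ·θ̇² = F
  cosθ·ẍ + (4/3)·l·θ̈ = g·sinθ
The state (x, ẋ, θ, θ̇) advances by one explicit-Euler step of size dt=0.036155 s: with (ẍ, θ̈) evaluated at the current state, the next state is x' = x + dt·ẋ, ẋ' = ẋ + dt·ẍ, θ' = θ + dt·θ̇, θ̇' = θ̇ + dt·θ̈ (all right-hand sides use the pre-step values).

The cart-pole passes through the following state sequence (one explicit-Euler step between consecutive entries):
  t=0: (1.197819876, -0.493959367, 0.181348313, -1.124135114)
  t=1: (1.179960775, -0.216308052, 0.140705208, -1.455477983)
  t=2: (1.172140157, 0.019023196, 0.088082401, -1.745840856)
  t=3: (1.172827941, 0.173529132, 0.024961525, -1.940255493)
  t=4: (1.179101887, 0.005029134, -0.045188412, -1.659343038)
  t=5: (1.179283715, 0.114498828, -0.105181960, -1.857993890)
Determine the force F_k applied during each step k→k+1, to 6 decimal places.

step 0→1:
  ẍ = (ẋ'−ẋ)/dt = (-0.216308052−-0.493959367)/0.036155 = 7.679472
  θ̈ = (θ̇'−θ̇)/dt = (-1.455477983−-1.124135114)/0.036155 = -9.164510
  sinθ=0.180356, cosθ=0.983601
  F = (M+m)·ẍ + m·l·cosθ·θ̈ − m·l·sinθ·θ̇² = 15.826655 + -1.368557 − 0.034602 = 14.423496
step 1→2:
  ẍ = (ẋ'−ẋ)/dt = (0.019023196−-0.216308052)/0.036155 = 6.508954
  θ̈ = (θ̇'−θ̇)/dt = (-1.745840856−-1.455477983)/0.036155 = -8.031057
  sinθ=0.140241, cosθ=0.990117
  F = (M+m)·ẍ + m·l·cosθ·θ̈ − m·l·sinθ·θ̇² = 13.414330 + -1.207241 − 0.045105 = 12.161985
step 2→3:
  ẍ = (ẋ'−ẋ)/dt = (0.173529132−0.019023196)/0.036155 = 4.273432
  θ̈ = (θ̇'−θ̇)/dt = (-1.940255493−-1.745840856)/0.036155 = -5.377254
  sinθ=0.087969, cosθ=0.996123
  F = (M+m)·ẍ + m·l·cosθ·θ̈ − m·l·sinθ·θ̇² = 8.807133 + -0.813220 − 0.040707 = 7.953206
step 3→4:
  ẍ = (ẋ'−ẋ)/dt = (0.005029134−0.173529132)/0.036155 = -4.660490
  θ̈ = (θ̇'−θ̇)/dt = (-1.659343038−-1.940255493)/0.036155 = 7.769671
  sinθ=0.024959, cosθ=0.999688
  F = (M+m)·ẍ + m·l·cosθ·θ̈ − m·l·sinθ·θ̇² = -9.604822 + 1.179239 − 0.014265 = -8.439848
step 4→5:
  ẍ = (ẋ'−ẋ)/dt = (0.114498828−0.005029134)/0.036155 = 3.027789
  θ̈ = (θ̇'−θ̇)/dt = (-1.857993890−-1.659343038)/0.036155 = -5.494423
  sinθ=-0.045173, cosθ=0.998979
  F = (M+m)·ẍ + m·l·cosθ·θ̈ − m·l·sinθ·θ̇² = 6.239981 + -0.833322 − -0.018884 = 5.425543

F_0 = 14.423496 N
F_1 = 12.161985 N
F_2 = 7.953206 N
F_3 = -8.439848 N
F_4 = 5.425543 N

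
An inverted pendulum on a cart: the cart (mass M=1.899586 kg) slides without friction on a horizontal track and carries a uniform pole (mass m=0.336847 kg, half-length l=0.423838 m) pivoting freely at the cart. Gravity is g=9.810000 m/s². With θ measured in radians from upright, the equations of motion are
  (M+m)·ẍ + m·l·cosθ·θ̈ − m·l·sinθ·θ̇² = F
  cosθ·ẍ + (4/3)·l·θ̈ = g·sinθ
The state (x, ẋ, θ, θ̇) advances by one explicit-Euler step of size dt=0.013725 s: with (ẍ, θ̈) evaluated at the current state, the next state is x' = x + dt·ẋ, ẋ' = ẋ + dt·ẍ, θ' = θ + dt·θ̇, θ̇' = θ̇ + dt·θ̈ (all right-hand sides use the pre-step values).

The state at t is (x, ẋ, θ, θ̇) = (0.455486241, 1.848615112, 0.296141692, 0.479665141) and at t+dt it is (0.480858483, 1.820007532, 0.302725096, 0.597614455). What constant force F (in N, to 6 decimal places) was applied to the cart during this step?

ẍ = (ẋ'−ẋ)/dt = (1.820007532−1.848615112)/0.013725 = -2.084341
θ̈ = (θ̇'−θ̇)/dt = (0.597614455−0.479665141)/0.013725 = 8.593757
sinθ=0.291832, cosθ=0.956470
F = (M+m)·ẍ + m·l·cosθ·θ̈ − m·l·sinθ·θ̇² = -4.661489 + 1.173510 − 0.009586 = -3.497565

F = -3.497565 N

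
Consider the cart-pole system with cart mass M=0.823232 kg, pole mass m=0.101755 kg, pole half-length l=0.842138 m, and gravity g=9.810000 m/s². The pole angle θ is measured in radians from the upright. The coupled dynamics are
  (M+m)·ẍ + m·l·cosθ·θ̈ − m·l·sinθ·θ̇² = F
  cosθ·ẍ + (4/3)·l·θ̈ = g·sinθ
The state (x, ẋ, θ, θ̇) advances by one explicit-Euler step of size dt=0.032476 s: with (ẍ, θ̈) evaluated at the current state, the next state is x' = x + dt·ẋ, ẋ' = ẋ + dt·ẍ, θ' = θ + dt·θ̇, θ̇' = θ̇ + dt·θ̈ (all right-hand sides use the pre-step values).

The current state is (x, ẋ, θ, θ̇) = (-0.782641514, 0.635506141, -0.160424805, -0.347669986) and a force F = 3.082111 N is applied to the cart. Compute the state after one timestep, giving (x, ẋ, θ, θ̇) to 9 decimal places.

(-0.762002817, 0.757623023, -0.171715735, -0.500352413)

sinθ=-0.159737571, cosθ=0.987159515
temp = (F + m·l·θ̇²·sinθ)/(M+m) = (3.082111 + -0.001654552)/0.924987 = 3.330269990
θ̈ = (g·sinθ − cosθ·temp)/(l·(4/3 − m·cos²θ/(M+m))) = -4.701392614
ẍ = temp − m·l·θ̈·cosθ/(M+m) = 3.760219295
Euler: x'=-0.782641514+0.032476·0.635506141=-0.762002817, ẋ'=0.635506141+0.032476·3.760219295=0.757623023
       θ'=-0.160424805+0.032476·-0.347669986=-0.171715735, θ̇'=-0.347669986+0.032476·-4.701392614=-0.500352413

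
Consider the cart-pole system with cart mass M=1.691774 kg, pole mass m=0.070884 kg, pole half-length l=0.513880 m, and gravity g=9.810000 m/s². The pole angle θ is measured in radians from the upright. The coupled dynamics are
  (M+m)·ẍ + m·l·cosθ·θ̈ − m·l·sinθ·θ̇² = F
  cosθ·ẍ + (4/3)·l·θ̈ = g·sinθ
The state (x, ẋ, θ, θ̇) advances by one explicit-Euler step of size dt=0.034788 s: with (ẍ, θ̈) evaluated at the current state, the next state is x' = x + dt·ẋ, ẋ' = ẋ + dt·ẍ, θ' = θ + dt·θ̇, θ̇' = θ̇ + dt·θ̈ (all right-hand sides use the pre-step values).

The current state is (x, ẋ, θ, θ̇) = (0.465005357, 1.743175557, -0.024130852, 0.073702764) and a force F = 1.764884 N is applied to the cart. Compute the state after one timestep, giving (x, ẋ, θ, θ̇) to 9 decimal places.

sinθ=-0.024128510, cosθ=0.999708865
temp = (F + m·l·θ̇²·sinθ)/(M+m) = (1.764884 + -0.000004774)/1.762658 = 1.001260157
θ̈ = (g·sinθ − cosθ·temp)/(l·(4/3 − m·cos²θ/(M+m))) = -1.862501105
ẍ = temp − m·l·θ̈·cosθ/(M+m) = 1.039738110
Euler: x'=0.465005357+0.034788·1.743175557=0.525646948, ẋ'=1.743175557+0.034788·1.039738110=1.779345966
       θ'=-0.024130852+0.034788·0.073702764=-0.021566880, θ̇'=0.073702764+0.034788·-1.862501105=0.008910076

(0.525646948, 1.779345966, -0.021566880, 0.008910076)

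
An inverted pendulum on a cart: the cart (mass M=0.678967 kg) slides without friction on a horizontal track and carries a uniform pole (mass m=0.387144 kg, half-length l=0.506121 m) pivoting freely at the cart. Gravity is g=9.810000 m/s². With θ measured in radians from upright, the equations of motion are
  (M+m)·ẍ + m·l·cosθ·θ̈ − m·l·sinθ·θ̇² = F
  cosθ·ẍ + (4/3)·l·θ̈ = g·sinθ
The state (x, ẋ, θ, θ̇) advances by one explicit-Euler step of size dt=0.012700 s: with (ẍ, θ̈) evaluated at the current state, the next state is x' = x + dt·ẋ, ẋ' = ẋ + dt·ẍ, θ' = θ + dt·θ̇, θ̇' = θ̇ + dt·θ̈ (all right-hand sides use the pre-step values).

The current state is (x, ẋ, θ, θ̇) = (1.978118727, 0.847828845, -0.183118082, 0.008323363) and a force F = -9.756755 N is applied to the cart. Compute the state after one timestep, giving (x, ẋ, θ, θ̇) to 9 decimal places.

sinθ=-0.182096403, cosθ=0.983280682
temp = (F + m·l·θ̇²·sinθ)/(M+m) = (-9.756755 + -0.000002472)/1.066111 = -9.151727608
θ̈ = (g·sinθ − cosθ·temp)/(l·(4/3 − m·cos²θ/(M+m))) = 14.507941751
ẍ = temp − m·l·θ̈·cosθ/(M+m) = -11.773577214
Euler: x'=1.978118727+0.012700·0.847828845=1.988886153, ẋ'=0.847828845+0.012700·-11.773577214=0.698304414
       θ'=-0.183118082+0.012700·0.008323363=-0.183012375, θ̇'=0.008323363+0.012700·14.507941751=0.192574223

(1.988886153, 0.698304414, -0.183012375, 0.192574223)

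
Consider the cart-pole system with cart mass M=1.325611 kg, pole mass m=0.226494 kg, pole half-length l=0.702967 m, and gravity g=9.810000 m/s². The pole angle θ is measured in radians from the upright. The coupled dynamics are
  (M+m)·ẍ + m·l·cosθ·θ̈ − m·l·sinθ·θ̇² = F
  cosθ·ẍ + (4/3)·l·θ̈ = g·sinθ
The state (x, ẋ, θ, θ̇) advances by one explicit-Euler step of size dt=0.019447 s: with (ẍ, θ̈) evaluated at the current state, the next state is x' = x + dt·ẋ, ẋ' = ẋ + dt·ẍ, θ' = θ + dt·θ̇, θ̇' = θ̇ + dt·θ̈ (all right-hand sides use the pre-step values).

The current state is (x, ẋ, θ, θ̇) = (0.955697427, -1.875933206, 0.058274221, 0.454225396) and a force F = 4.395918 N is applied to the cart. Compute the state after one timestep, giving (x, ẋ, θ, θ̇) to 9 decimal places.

sinθ=0.058241245, cosθ=0.998302538
temp = (F + m·l·θ̇²·sinθ)/(M+m) = (4.395918 + 0.001913221)/1.552105 = 2.833462440
θ̈ = (g·sinθ − cosθ·temp)/(l·(4/3 − m·cos²θ/(M+m))) = -2.703181159
ẍ = temp − m·l·θ̈·cosθ/(M+m) = 3.110289072
Euler: x'=0.955697427+0.019447·-1.875933206=0.919216154, ẋ'=-1.875933206+0.019447·3.110289072=-1.815447414
       θ'=0.058274221+0.019447·0.454225396=0.067107542, θ̇'=0.454225396+0.019447·-2.703181159=0.401656632

(0.919216154, -1.815447414, 0.067107542, 0.401656632)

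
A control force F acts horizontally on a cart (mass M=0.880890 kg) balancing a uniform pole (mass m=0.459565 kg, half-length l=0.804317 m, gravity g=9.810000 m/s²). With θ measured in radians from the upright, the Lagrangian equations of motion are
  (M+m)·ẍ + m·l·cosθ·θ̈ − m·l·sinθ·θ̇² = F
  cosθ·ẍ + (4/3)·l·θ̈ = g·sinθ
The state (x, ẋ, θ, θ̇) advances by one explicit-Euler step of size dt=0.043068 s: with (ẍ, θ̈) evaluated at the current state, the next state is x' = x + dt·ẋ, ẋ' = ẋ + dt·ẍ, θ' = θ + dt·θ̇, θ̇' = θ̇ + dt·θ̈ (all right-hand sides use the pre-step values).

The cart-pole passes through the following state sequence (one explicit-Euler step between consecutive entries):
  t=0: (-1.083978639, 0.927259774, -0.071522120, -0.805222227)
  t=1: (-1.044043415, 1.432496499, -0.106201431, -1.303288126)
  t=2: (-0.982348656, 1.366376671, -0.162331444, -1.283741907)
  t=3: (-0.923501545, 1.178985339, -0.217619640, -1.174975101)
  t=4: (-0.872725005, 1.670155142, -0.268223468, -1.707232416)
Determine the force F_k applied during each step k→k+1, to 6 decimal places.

F_0 = 11.478414 N
F_1 = -1.824558 N
F_2 = -4.812714 N
F_3 = 10.937008 N

step 0→1:
  ẍ = (ẋ'−ẋ)/dt = (1.432496499−0.927259774)/0.043068 = 11.731140
  θ̈ = (θ̇'−θ̇)/dt = (-1.303288126−-0.805222227)/0.043068 = -11.564640
  sinθ=-0.071461, cosθ=0.997443
  F = (M+m)·ẍ + m·l·cosθ·θ̈ − m·l·sinθ·θ̇² = 15.725065 + -4.263778 − -0.017127 = 11.478414
step 1→2:
  ẍ = (ẋ'−ẋ)/dt = (1.366376671−1.432496499)/0.043068 = -1.535243
  θ̈ = (θ̇'−θ̇)/dt = (-1.283741907−-1.303288126)/0.043068 = 0.453846
  sinθ=-0.106002, cosθ=0.994366
  F = (M+m)·ẍ + m·l·cosθ·θ̈ − m·l·sinθ·θ̇² = -2.057924 + 0.166812 − -0.066553 = -1.824558
step 2→3:
  ẍ = (ẋ'−ẋ)/dt = (1.178985339−1.366376671)/0.043068 = -4.351057
  θ̈ = (θ̇'−θ̇)/dt = (-1.174975101−-1.283741907)/0.043068 = 2.525467
  sinθ=-0.161619, cosθ=0.986853
  F = (M+m)·ẍ + m·l·cosθ·θ̈ − m·l·sinθ·θ̇² = -5.832396 + 0.921231 − -0.098452 = -4.812714
step 3→4:
  ẍ = (ẋ'−ẋ)/dt = (1.670155142−1.178985339)/0.043068 = 11.404519
  θ̈ = (θ̇'−θ̇)/dt = (-1.707232416−-1.174975101)/0.043068 = -12.358533
  sinθ=-0.215906, cosθ=0.976414
  F = (M+m)·ẍ + m·l·cosθ·θ̈ − m·l·sinθ·θ̇² = 15.287244 + -4.460414 − -0.110178 = 10.937008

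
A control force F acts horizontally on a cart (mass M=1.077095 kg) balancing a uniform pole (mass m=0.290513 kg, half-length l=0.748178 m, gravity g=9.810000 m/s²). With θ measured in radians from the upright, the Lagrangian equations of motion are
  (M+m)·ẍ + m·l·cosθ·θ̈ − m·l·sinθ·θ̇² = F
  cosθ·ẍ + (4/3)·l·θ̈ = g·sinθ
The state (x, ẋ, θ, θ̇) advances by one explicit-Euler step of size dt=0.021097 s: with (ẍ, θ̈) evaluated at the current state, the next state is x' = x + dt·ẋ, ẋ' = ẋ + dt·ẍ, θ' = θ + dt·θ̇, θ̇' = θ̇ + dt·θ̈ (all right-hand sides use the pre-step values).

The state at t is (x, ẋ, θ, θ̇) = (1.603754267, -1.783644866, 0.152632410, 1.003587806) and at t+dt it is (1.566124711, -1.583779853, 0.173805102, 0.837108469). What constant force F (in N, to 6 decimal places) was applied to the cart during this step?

F = 11.227676 N

ẍ = (ẋ'−ẋ)/dt = (-1.583779853−-1.783644866)/0.021097 = 9.473622
θ̈ = (θ̇'−θ̇)/dt = (0.837108469−1.003587806)/0.021097 = -7.891138
sinθ=0.152040, cosθ=0.988374
F = (M+m)·ẍ + m·l·cosθ·θ̈ − m·l·sinθ·θ̇² = 12.956202 + -1.695241 − 0.033284 = 11.227676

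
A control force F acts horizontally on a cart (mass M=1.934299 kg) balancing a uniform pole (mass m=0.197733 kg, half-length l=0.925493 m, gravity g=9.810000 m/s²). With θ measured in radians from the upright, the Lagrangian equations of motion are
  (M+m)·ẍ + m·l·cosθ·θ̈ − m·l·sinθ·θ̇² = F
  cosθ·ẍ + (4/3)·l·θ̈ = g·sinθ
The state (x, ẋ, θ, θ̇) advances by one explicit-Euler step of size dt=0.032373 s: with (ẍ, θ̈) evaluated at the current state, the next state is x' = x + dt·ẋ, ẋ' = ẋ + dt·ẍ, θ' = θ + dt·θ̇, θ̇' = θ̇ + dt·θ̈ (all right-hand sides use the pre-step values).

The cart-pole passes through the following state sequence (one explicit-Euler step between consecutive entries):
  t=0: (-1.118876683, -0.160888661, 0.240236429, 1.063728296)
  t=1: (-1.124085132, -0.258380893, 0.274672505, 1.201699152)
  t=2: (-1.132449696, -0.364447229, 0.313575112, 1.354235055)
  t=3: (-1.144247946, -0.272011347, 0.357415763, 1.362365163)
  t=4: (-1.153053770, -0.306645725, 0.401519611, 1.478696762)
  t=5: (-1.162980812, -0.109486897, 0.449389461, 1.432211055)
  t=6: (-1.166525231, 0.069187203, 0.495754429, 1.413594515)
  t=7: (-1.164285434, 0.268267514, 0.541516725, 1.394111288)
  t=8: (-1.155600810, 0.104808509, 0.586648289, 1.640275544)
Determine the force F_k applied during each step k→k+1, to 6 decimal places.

F_0 = -5.712411 N
F_1 = -6.227087 N
F_2 = 6.027867 N
F_3 = -1.783743 N
F_4 = 12.586293 N
F_5 = 11.509322 N
F_6 = 12.840269 N
F_7 = -9.756018 N

step 0→1:
  ẍ = (ẋ'−ẋ)/dt = (-0.258380893−-0.160888661)/0.032373 = -3.011529
  θ̈ = (θ̇'−θ̇)/dt = (1.201699152−1.063728296)/0.032373 = 4.261911
  sinθ=0.237932, cosθ=0.971282
  F = (M+m)·ẍ + m·l·cosθ·θ̈ − m·l·sinθ·θ̇² = -6.420676 + 0.757534 − 0.049268 = -5.712411
step 1→2:
  ẍ = (ẋ'−ẋ)/dt = (-0.364447229−-0.258380893)/0.032373 = -3.276383
  θ̈ = (θ̇'−θ̇)/dt = (1.354235055−1.201699152)/0.032373 = 4.711825
  sinθ=0.271232, cosθ=0.962514
  F = (M+m)·ẍ + m·l·cosθ·θ̈ − m·l·sinθ·θ̇² = -6.985353 + 0.829943 − 0.071678 = -6.227087
step 2→3:
  ẍ = (ẋ'−ẋ)/dt = (-0.272011347−-0.364447229)/0.032373 = 2.855339
  θ̈ = (θ̇'−θ̇)/dt = (1.362365163−1.354235055)/0.032373 = 0.251139
  sinθ=0.308461, cosθ=0.951237
  F = (M+m)·ẍ + m·l·cosθ·θ̈ − m·l·sinθ·θ̇² = 6.087674 + 0.043717 − 0.103524 = 6.027867
step 3→4:
  ẍ = (ẋ'−ẋ)/dt = (-0.306645725−-0.272011347)/0.032373 = -1.069854
  θ̈ = (θ̇'−θ̇)/dt = (1.478696762−1.362365163)/0.032373 = 3.593476
  sinθ=0.349854, cosθ=0.936804
  F = (M+m)·ẍ + m·l·cosθ·θ̈ − m·l·sinθ·θ̇² = -2.280963 + 0.616050 − 0.118830 = -1.783743
step 4→5:
  ẍ = (ẋ'−ẋ)/dt = (-0.109486897−-0.306645725)/0.032373 = 6.090224
  θ̈ = (θ̇'−θ̇)/dt = (1.432211055−1.478696762)/0.032373 = -1.435941
  sinθ=0.390818, cosθ=0.920468
  F = (M+m)·ẍ + m·l·cosθ·θ̈ − m·l·sinθ·θ̇² = 12.984553 + -0.241879 − 0.156381 = 12.586293
step 5→6:
  ẍ = (ẋ'−ẋ)/dt = (0.069187203−-0.109486897)/0.032373 = 5.519232
  θ̈ = (θ̇'−θ̇)/dt = (1.413594515−1.432211055)/0.032373 = -0.575064
  sinθ=0.434416, cosθ=0.900712
  F = (M+m)·ẍ + m·l·cosθ·θ̈ − m·l·sinθ·θ̇² = 11.767179 + -0.094788 − 0.163069 = 11.509322
step 6→7:
  ẍ = (ẋ'−ẋ)/dt = (0.268267514−0.069187203)/0.032373 = 6.149579
  θ̈ = (θ̇'−θ̇)/dt = (1.394111288−1.413594515)/0.032373 = -0.601836
  sinθ=0.475695, cosθ=0.879610
  F = (M+m)·ẍ + m·l·cosθ·θ̈ − m·l·sinθ·θ̇² = 13.111099 + -0.096877 − 0.173953 = 12.840269
step 7→8:
  ẍ = (ẋ'−ẋ)/dt = (0.104808509−0.268267514)/0.032373 = -5.049239
  θ̈ = (θ̇'−θ̇)/dt = (1.640275544−1.394111288)/0.032373 = 7.603999
  sinθ=0.515436, cosθ=0.856928
  F = (M+m)·ẍ + m·l·cosθ·θ̈ − m·l·sinθ·θ̇² = -10.765139 + 1.192446 − 0.183325 = -9.756018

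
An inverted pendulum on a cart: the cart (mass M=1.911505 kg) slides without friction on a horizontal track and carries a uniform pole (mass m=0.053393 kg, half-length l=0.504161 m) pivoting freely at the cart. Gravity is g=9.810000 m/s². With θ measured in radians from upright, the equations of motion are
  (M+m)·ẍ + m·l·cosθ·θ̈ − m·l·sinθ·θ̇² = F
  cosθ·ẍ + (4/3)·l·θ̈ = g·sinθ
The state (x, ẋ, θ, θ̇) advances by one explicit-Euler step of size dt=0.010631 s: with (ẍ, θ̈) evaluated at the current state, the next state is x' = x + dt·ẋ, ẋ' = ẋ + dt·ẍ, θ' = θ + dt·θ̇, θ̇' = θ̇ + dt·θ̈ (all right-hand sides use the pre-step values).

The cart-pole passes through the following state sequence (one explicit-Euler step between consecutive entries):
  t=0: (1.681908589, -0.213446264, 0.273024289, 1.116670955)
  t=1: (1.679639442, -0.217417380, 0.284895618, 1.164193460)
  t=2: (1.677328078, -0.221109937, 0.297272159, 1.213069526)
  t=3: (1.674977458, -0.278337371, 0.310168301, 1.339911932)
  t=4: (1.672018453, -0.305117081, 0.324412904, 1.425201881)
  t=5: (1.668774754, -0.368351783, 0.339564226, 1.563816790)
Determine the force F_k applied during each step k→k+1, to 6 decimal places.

F_0 = -0.627147 N
F_1 = -0.573969 N
F_2 = -10.281700 N
F_3 = -4.758713 N
F_4 = -11.372244 N

step 0→1:
  ẍ = (ẋ'−ẋ)/dt = (-0.217417380−-0.213446264)/0.010631 = -0.373541
  θ̈ = (θ̇'−θ̇)/dt = (1.164193460−1.116670955)/0.010631 = 4.470182
  sinθ=0.269645, cosθ=0.962960
  F = (M+m)·ẍ + m·l·cosθ·θ̈ − m·l·sinθ·θ̇² = -0.733970 + 0.115874 − 0.009051 = -0.627147
step 1→2:
  ẍ = (ẋ'−ẋ)/dt = (-0.221109937−-0.217417380)/0.010631 = -0.347339
  θ̈ = (θ̇'−θ̇)/dt = (1.213069526−1.164193460)/0.010631 = 4.597504
  sinθ=0.281057, cosθ=0.959691
  F = (M+m)·ẍ + m·l·cosθ·θ̈ − m·l·sinθ·θ̇² = -0.682485 + 0.118770 − 0.010254 = -0.573969
step 2→3:
  ẍ = (ẋ'−ẋ)/dt = (-0.278337371−-0.221109937)/0.010631 = -5.383072
  θ̈ = (θ̇'−θ̇)/dt = (1.339911932−1.213069526)/0.010631 = 11.931371
  sinθ=0.292913, cosθ=0.956139
  F = (M+m)·ẍ + m·l·cosθ·θ̈ − m·l·sinθ·θ̇² = -10.577187 + 0.307090 − 0.011603 = -10.281700
step 3→4:
  ẍ = (ẋ'−ẋ)/dt = (-0.305117081−-0.278337371)/0.010631 = -2.519021
  θ̈ = (θ̇'−θ̇)/dt = (1.425201881−1.339911932)/0.010631 = 8.022759
  sinθ=0.305219, cosθ=0.952282
  F = (M+m)·ẍ + m·l·cosθ·θ̈ − m·l·sinθ·θ̇² = -4.949619 + 0.205657 − 0.014751 = -4.758713
step 4→5:
  ẍ = (ẋ'−ẋ)/dt = (-0.368351783−-0.305117081)/0.010631 = -5.948142
  θ̈ = (θ̇'−θ̇)/dt = (1.563816790−1.425201881)/0.010631 = 13.038746
  sinθ=0.318752, cosθ=0.947838
  F = (M+m)·ẍ + m·l·cosθ·θ̈ − m·l·sinθ·θ̇² = -11.687493 + 0.332678 − 0.017428 = -11.372244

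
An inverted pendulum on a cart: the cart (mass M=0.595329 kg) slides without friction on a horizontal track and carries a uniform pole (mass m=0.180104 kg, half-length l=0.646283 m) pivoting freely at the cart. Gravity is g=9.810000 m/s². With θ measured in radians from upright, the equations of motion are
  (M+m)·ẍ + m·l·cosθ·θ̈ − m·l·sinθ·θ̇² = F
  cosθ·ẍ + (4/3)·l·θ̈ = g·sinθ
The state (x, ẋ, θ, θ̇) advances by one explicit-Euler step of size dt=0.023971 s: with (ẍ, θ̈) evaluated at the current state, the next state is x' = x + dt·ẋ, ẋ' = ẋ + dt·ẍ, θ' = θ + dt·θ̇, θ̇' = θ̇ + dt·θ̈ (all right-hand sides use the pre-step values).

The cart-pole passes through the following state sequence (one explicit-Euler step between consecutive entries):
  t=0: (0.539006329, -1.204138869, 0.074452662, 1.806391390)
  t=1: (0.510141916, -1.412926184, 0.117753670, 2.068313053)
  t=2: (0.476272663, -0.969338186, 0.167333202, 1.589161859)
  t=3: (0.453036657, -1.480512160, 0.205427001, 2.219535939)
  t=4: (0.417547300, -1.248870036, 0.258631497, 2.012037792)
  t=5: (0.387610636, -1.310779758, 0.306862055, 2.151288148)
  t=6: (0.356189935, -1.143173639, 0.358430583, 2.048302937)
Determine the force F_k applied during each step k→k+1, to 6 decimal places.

F_0 = -5.513957 N
F_1 = 11.980493 N
F_2 = -13.566612 N
F_3 = 6.389993 N
F_4 = -1.469540 N
F_5 = 4.782419 N

step 0→1:
  ẍ = (ẋ'−ẋ)/dt = (-1.412926184−-1.204138869)/0.023971 = -8.709996
  θ̈ = (θ̇'−θ̇)/dt = (2.068313053−1.806391390)/0.023971 = 10.926606
  sinθ=0.074384, cosθ=0.997230
  F = (M+m)·ẍ + m·l·cosθ·θ̈ − m·l·sinθ·θ̇² = -6.754018 + 1.268313 − 0.028252 = -5.513957
step 1→2:
  ẍ = (ẋ'−ẋ)/dt = (-0.969338186−-1.412926184)/0.023971 = 18.505194
  θ̈ = (θ̇'−θ̇)/dt = (1.589161859−2.068313053)/0.023971 = -19.988786
  sinθ=0.117482, cosθ=0.993075
  F = (M+m)·ẍ + m·l·cosθ·θ̈ − m·l·sinθ·θ̇² = 14.349538 + -2.310546 − 0.058499 = 11.980493
step 2→3:
  ẍ = (ẋ'−ẋ)/dt = (-1.480512160−-0.969338186)/0.023971 = -21.324683
  θ̈ = (θ̇'−θ̇)/dt = (2.219535939−1.589161859)/0.023971 = 26.297363
  sinθ=0.166553, cosθ=0.986032
  F = (M+m)·ẍ + m·l·cosθ·θ̈ − m·l·sinθ·θ̇² = -16.535863 + 3.018210 − 0.048959 = -13.566612
step 3→4:
  ẍ = (ẋ'−ẋ)/dt = (-1.248870036−-1.480512160)/0.023971 = 9.663432
  θ̈ = (θ̇'−θ̇)/dt = (2.012037792−2.219535939)/0.023971 = -8.656216
  sinθ=0.203985, cosθ=0.978974
  F = (M+m)·ẍ + m·l·cosθ·θ̈ − m·l·sinθ·θ̇² = 7.493344 + -0.986382 − 0.116969 = 6.389993
step 4→5:
  ẍ = (ẋ'−ẋ)/dt = (-1.310779758−-1.248870036)/0.023971 = -2.582693
  θ̈ = (θ̇'−θ̇)/dt = (2.151288148−2.012037792)/0.023971 = 5.809118
  sinθ=0.255758, cosθ=0.966741
  F = (M+m)·ẍ + m·l·cosθ·θ̈ − m·l·sinθ·θ̇² = -2.002705 + 0.653682 − 0.120517 = -1.469540
step 5→6:
  ẍ = (ẋ'−ẋ)/dt = (-1.143173639−-1.310779758)/0.023971 = 6.992037
  θ̈ = (θ̇'−θ̇)/dt = (2.048302937−2.151288148)/0.023971 = -4.296242
  sinθ=0.302069, cosθ=0.953286
  F = (M+m)·ẍ + m·l·cosθ·θ̈ − m·l·sinθ·θ̇² = 5.421856 + -0.476714 − 0.162723 = 4.782419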